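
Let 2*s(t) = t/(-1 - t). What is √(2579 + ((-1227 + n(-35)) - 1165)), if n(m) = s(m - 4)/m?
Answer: √330810235/1330 ≈ 13.675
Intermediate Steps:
s(t) = t/(2*(-1 - t)) (s(t) = (t/(-1 - t))/2 = t/(2*(-1 - t)))
n(m) = -(-4 + m)/(m*(-6 + 2*m)) (n(m) = (-(m - 4)/(2 + 2*(m - 4)))/m = (-(-4 + m)/(2 + 2*(-4 + m)))/m = (-(-4 + m)/(2 + (-8 + 2*m)))/m = (-(-4 + m)/(-6 + 2*m))/m = -(-4 + m)/(m*(-6 + 2*m)))
√(2579 + ((-1227 + n(-35)) - 1165)) = √(2579 + ((-1227 + (½)*(4 - 1*(-35))/(-35*(-3 - 35))) - 1165)) = √(2579 + ((-1227 + (½)*(-1/35)*(4 + 35)/(-38)) - 1165)) = √(2579 + ((-1227 + (½)*(-1/35)*(-1/38)*39) - 1165)) = √(2579 + ((-1227 + 39/2660) - 1165)) = √(2579 + (-3263781/2660 - 1165)) = √(2579 - 6362681/2660) = √(497459/2660) = √330810235/1330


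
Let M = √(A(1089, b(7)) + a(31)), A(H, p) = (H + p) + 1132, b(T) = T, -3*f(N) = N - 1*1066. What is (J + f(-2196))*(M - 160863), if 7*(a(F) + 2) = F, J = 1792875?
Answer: -288582162827 + 768841*√109291/3 ≈ -2.8850e+11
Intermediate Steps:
f(N) = 1066/3 - N/3 (f(N) = -(N - 1*1066)/3 = -(N - 1066)/3 = -(-1066 + N)/3 = 1066/3 - N/3)
A(H, p) = 1132 + H + p
a(F) = -2 + F/7
M = √109291/7 (M = √((1132 + 1089 + 7) + (-2 + (⅐)*31)) = √(2228 + (-2 + 31/7)) = √(2228 + 17/7) = √(15613/7) = √109291/7 ≈ 47.227)
(J + f(-2196))*(M - 160863) = (1792875 + (1066/3 - ⅓*(-2196)))*(√109291/7 - 160863) = (1792875 + (1066/3 + 732))*(-160863 + √109291/7) = (1792875 + 3262/3)*(-160863 + √109291/7) = 5381887*(-160863 + √109291/7)/3 = -288582162827 + 768841*√109291/3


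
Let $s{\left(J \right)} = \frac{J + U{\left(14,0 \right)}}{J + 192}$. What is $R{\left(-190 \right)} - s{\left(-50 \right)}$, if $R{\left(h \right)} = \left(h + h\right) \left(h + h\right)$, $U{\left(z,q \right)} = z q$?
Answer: $\frac{10252425}{71} \approx 1.444 \cdot 10^{5}$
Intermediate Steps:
$U{\left(z,q \right)} = q z$
$s{\left(J \right)} = \frac{J}{192 + J}$ ($s{\left(J \right)} = \frac{J + 0 \cdot 14}{J + 192} = \frac{J + 0}{192 + J} = \frac{J}{192 + J}$)
$R{\left(h \right)} = 4 h^{2}$ ($R{\left(h \right)} = 2 h 2 h = 4 h^{2}$)
$R{\left(-190 \right)} - s{\left(-50 \right)} = 4 \left(-190\right)^{2} - - \frac{50}{192 - 50} = 4 \cdot 36100 - - \frac{50}{142} = 144400 - \left(-50\right) \frac{1}{142} = 144400 - - \frac{25}{71} = 144400 + \frac{25}{71} = \frac{10252425}{71}$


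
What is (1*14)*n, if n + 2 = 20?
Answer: 252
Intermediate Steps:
n = 18 (n = -2 + 20 = 18)
(1*14)*n = (1*14)*18 = 14*18 = 252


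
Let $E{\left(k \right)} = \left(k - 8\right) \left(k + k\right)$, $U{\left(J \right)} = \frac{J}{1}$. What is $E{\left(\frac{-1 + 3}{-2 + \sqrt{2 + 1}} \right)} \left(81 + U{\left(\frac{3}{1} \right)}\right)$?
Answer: $\frac{672 \left(9 - 4 \sqrt{3}\right)}{\left(2 - \sqrt{3}\right)^{2}} \approx 19392.0$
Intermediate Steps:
$U{\left(J \right)} = J$ ($U{\left(J \right)} = J 1 = J$)
$E{\left(k \right)} = 2 k \left(-8 + k\right)$ ($E{\left(k \right)} = \left(-8 + k\right) 2 k = 2 k \left(-8 + k\right)$)
$E{\left(\frac{-1 + 3}{-2 + \sqrt{2 + 1}} \right)} \left(81 + U{\left(\frac{3}{1} \right)}\right) = 2 \frac{-1 + 3}{-2 + \sqrt{2 + 1}} \left(-8 + \frac{-1 + 3}{-2 + \sqrt{2 + 1}}\right) \left(81 + \frac{3}{1}\right) = 2 \frac{2}{-2 + \sqrt{3}} \left(-8 + \frac{2}{-2 + \sqrt{3}}\right) \left(81 + 3 \cdot 1\right) = \frac{4 \left(-8 + \frac{2}{-2 + \sqrt{3}}\right)}{-2 + \sqrt{3}} \left(81 + 3\right) = \frac{4 \left(-8 + \frac{2}{-2 + \sqrt{3}}\right)}{-2 + \sqrt{3}} \cdot 84 = \frac{336 \left(-8 + \frac{2}{-2 + \sqrt{3}}\right)}{-2 + \sqrt{3}}$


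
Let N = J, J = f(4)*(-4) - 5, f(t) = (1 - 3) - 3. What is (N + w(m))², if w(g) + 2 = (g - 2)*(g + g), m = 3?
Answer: 361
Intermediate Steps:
w(g) = -2 + 2*g*(-2 + g) (w(g) = -2 + (g - 2)*(g + g) = -2 + (-2 + g)*(2*g) = -2 + 2*g*(-2 + g))
f(t) = -5 (f(t) = -2 - 3 = -5)
J = 15 (J = -5*(-4) - 5 = 20 - 5 = 15)
N = 15
(N + w(m))² = (15 + (-2 - 4*3 + 2*3²))² = (15 + (-2 - 12 + 2*9))² = (15 + (-2 - 12 + 18))² = (15 + 4)² = 19² = 361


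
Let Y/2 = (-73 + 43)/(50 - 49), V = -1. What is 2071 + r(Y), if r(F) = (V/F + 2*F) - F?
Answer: 120661/60 ≈ 2011.0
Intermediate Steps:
Y = -60 (Y = 2*((-73 + 43)/(50 - 49)) = 2*(-30/1) = 2*(-30*1) = 2*(-30) = -60)
r(F) = F - 1/F (r(F) = (-1/F + 2*F) - F = F - 1/F)
2071 + r(Y) = 2071 + (-60 - 1/(-60)) = 2071 + (-60 - 1*(-1/60)) = 2071 + (-60 + 1/60) = 2071 - 3599/60 = 120661/60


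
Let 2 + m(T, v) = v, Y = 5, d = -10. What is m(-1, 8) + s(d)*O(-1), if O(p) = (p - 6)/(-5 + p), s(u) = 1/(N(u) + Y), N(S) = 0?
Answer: 187/30 ≈ 6.2333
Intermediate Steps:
m(T, v) = -2 + v
s(u) = ⅕ (s(u) = 1/(0 + 5) = 1/5 = ⅕)
O(p) = (-6 + p)/(-5 + p)
m(-1, 8) + s(d)*O(-1) = (-2 + 8) + ((-6 - 1)/(-5 - 1))/5 = 6 + (-7/(-6))/5 = 6 + (-⅙*(-7))/5 = 6 + (⅕)*(7/6) = 6 + 7/30 = 187/30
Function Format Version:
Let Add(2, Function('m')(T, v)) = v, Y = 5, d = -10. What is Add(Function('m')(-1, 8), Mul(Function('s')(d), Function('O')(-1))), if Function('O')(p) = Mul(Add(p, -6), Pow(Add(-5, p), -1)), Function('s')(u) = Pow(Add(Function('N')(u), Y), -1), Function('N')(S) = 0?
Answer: Rational(187, 30) ≈ 6.2333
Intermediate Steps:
Function('m')(T, v) = Add(-2, v)
Function('s')(u) = Rational(1, 5) (Function('s')(u) = Pow(Add(0, 5), -1) = Pow(5, -1) = Rational(1, 5))
Function('O')(p) = Mul(Pow(Add(-5, p), -1), Add(-6, p)) (Function('O')(p) = Mul(Add(-6, p), Pow(Add(-5, p), -1)) = Mul(Pow(Add(-5, p), -1), Add(-6, p)))
Add(Function('m')(-1, 8), Mul(Function('s')(d), Function('O')(-1))) = Add(Add(-2, 8), Mul(Rational(1, 5), Mul(Pow(Add(-5, -1), -1), Add(-6, -1)))) = Add(6, Mul(Rational(1, 5), Mul(Pow(-6, -1), -7))) = Add(6, Mul(Rational(1, 5), Mul(Rational(-1, 6), -7))) = Add(6, Mul(Rational(1, 5), Rational(7, 6))) = Add(6, Rational(7, 30)) = Rational(187, 30)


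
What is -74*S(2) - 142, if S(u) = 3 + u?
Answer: -512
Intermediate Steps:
-74*S(2) - 142 = -74*(3 + 2) - 142 = -74*5 - 142 = -370 - 142 = -512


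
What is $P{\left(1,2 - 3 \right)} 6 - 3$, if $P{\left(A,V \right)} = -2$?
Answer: $-15$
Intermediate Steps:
$P{\left(1,2 - 3 \right)} 6 - 3 = \left(-2\right) 6 - 3 = -12 - 3 = -15$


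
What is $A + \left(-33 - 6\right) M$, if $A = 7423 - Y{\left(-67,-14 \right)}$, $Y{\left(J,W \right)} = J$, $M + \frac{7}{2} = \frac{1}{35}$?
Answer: $\frac{533777}{70} \approx 7625.4$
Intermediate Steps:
$M = - \frac{243}{70}$ ($M = - \frac{7}{2} + \frac{1}{35} = - \frac{243}{70} \approx -3.4714$)
$A = 7490$ ($A = 7423 - -67 = 7423 + 67 = 7490$)
$A + \left(-33 - 6\right) M = 7490 + \left(-33 - 6\right) \left(- \frac{243}{70}\right) = 7490 - - \frac{9477}{70} = 7490 + \frac{9477}{70} = \frac{533777}{70}$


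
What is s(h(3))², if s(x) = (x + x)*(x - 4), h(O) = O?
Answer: 36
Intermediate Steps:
s(x) = 2*x*(-4 + x) (s(x) = (2*x)*(-4 + x) = 2*x*(-4 + x))
s(h(3))² = (2*3*(-4 + 3))² = (2*3*(-1))² = (-6)² = 36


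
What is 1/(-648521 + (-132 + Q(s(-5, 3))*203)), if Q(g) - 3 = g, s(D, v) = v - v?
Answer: -1/648044 ≈ -1.5431e-6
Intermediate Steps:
s(D, v) = 0
Q(g) = 3 + g
1/(-648521 + (-132 + Q(s(-5, 3))*203)) = 1/(-648521 + (-132 + (3 + 0)*203)) = 1/(-648521 + (-132 + 3*203)) = 1/(-648521 + (-132 + 609)) = 1/(-648521 + 477) = 1/(-648044) = -1/648044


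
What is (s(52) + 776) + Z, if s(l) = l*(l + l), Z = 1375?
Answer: 7559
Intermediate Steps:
s(l) = 2*l² (s(l) = l*(2*l) = 2*l²)
(s(52) + 776) + Z = (2*52² + 776) + 1375 = (2*2704 + 776) + 1375 = (5408 + 776) + 1375 = 6184 + 1375 = 7559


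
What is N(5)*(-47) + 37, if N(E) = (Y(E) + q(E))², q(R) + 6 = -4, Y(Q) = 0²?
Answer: -4663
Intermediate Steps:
Y(Q) = 0
q(R) = -10 (q(R) = -6 - 4 = -10)
N(E) = 100 (N(E) = (0 - 10)² = (-10)² = 100)
N(5)*(-47) + 37 = 100*(-47) + 37 = -4700 + 37 = -4663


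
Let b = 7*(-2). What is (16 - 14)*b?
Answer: -28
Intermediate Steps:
b = -14
(16 - 14)*b = (16 - 14)*(-14) = 2*(-14) = -28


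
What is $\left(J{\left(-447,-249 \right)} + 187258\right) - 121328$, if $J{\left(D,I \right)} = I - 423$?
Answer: $65258$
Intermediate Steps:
$J{\left(D,I \right)} = -423 + I$
$\left(J{\left(-447,-249 \right)} + 187258\right) - 121328 = \left(\left(-423 - 249\right) + 187258\right) - 121328 = \left(-672 + 187258\right) - 121328 = 186586 - 121328 = 65258$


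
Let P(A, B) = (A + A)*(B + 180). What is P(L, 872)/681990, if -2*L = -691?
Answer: 363466/340995 ≈ 1.0659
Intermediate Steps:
L = 691/2 (L = -½*(-691) = 691/2 ≈ 345.50)
P(A, B) = 2*A*(180 + B) (P(A, B) = (2*A)*(180 + B) = 2*A*(180 + B))
P(L, 872)/681990 = (2*(691/2)*(180 + 872))/681990 = (2*(691/2)*1052)*(1/681990) = 726932*(1/681990) = 363466/340995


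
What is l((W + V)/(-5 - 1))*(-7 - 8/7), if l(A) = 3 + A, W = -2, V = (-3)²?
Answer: -209/14 ≈ -14.929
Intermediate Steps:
V = 9
l((W + V)/(-5 - 1))*(-7 - 8/7) = (3 + (-2 + 9)/(-5 - 1))*(-7 - 8/7) = (3 + 7/(-6))*(-7 - 8*⅐) = (3 + 7*(-⅙))*(-7 - 8/7) = (3 - 7/6)*(-57/7) = (11/6)*(-57/7) = -209/14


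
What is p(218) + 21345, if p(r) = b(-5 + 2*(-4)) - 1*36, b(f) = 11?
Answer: 21320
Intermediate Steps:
p(r) = -25 (p(r) = 11 - 1*36 = 11 - 36 = -25)
p(218) + 21345 = -25 + 21345 = 21320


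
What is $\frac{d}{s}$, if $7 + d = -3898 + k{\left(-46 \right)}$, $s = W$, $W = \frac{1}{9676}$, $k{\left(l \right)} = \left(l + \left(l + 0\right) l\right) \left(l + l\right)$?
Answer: $-1880482220$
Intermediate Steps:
$k{\left(l \right)} = 2 l \left(l + l^{2}\right)$ ($k{\left(l \right)} = \left(l + l l\right) 2 l = \left(l + l^{2}\right) 2 l = 2 l \left(l + l^{2}\right)$)
$W = \frac{1}{9676} \approx 0.00010335$
$s = \frac{1}{9676} \approx 0.00010335$
$d = -194345$ ($d = -7 + \left(-3898 + 2 \left(-46\right)^{2} \left(1 - 46\right)\right) = -7 + \left(-3898 + 2 \cdot 2116 \left(-45\right)\right) = -7 - 194338 = -194345$)
$\frac{d}{s} = - 194345 \frac{1}{\frac{1}{9676}} = \left(-194345\right) 9676 = -1880482220$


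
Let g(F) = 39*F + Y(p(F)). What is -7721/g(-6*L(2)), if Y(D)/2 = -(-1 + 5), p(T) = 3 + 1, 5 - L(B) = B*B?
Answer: 7721/242 ≈ 31.905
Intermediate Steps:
L(B) = 5 - B² (L(B) = 5 - B*B = 5 - B²)
p(T) = 4
Y(D) = -8 (Y(D) = 2*(-(-1 + 5)) = 2*(-1*4) = 2*(-4) = -8)
g(F) = -8 + 39*F (g(F) = 39*F - 8 = -8 + 39*F)
-7721/g(-6*L(2)) = -7721/(-8 + 39*(-6*(5 - 1*2²))) = -7721/(-8 + 39*(-6*(5 - 1*4))) = -7721/(-8 + 39*(-6*(5 - 4))) = -7721/(-8 + 39*(-6*1)) = -7721/(-8 + 39*(-6)) = -7721/(-8 - 234) = -7721/(-242) = -7721*(-1/242) = 7721/242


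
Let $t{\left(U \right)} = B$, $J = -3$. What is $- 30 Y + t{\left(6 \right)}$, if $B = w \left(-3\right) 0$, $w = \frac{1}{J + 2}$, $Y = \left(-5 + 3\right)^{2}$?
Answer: $-120$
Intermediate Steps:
$Y = 4$ ($Y = \left(-2\right)^{2} = 4$)
$w = -1$ ($w = \frac{1}{-3 + 2} = \frac{1}{-1} = -1$)
$B = 0$ ($B = \left(-1\right) \left(-3\right) 0 = 3 \cdot 0 = 0$)
$t{\left(U \right)} = 0$
$- 30 Y + t{\left(6 \right)} = \left(-30\right) 4 + 0 = -120 + 0 = -120$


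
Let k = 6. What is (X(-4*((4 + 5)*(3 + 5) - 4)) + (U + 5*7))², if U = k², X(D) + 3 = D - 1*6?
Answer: 44100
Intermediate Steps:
X(D) = -9 + D (X(D) = -3 + (D - 1*6) = -3 + (D - 6) = -3 + (-6 + D) = -9 + D)
U = 36 (U = 6² = 36)
(X(-4*((4 + 5)*(3 + 5) - 4)) + (U + 5*7))² = ((-9 - 4*((4 + 5)*(3 + 5) - 4)) + (36 + 5*7))² = ((-9 - 4*(9*8 - 4)) + (36 + 35))² = ((-9 - 4*(72 - 4)) + 71)² = ((-9 - 4*68) + 71)² = ((-9 - 272) + 71)² = (-281 + 71)² = (-210)² = 44100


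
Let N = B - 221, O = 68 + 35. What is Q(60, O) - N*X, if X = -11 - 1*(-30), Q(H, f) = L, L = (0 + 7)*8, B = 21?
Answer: 3856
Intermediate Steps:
L = 56 (L = 7*8 = 56)
O = 103
Q(H, f) = 56
N = -200 (N = 21 - 221 = -200)
X = 19 (X = -11 + 30 = 19)
Q(60, O) - N*X = 56 - (-200)*19 = 56 - 1*(-3800) = 56 + 3800 = 3856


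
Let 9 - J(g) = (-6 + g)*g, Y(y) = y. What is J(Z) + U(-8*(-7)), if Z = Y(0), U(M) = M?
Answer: 65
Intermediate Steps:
Z = 0
J(g) = 9 - g*(-6 + g) (J(g) = 9 - (-6 + g)*g = 9 - g*(-6 + g))
J(Z) + U(-8*(-7)) = (9 - 1*0² + 6*0) - 8*(-7) = (9 - 1*0 + 0) + 56 = (9 + 0 + 0) + 56 = 9 + 56 = 65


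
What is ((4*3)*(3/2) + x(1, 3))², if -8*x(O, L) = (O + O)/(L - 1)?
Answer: 20449/64 ≈ 319.52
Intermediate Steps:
x(O, L) = -O/(4*(-1 + L)) (x(O, L) = -(O + O)/(8*(L - 1)) = -2*O/(8*(-1 + L)) = -O/(4*(-1 + L)))
((4*3)*(3/2) + x(1, 3))² = ((4*3)*(3/2) - 1*1/(-4 + 4*3))² = (12*(3*(½)) - 1*1/(-4 + 12))² = (12*(3/2) - 1*1/8)² = (18 - 1*1*⅛)² = (18 - ⅛)² = (143/8)² = 20449/64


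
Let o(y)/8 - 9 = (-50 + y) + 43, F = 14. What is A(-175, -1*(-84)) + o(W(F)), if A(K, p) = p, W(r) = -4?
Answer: 68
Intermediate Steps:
o(y) = 16 + 8*y (o(y) = 72 + 8*((-50 + y) + 43) = 72 + 8*(-7 + y) = 72 + (-56 + 8*y) = 16 + 8*y)
A(-175, -1*(-84)) + o(W(F)) = -1*(-84) + (16 + 8*(-4)) = 84 + (16 - 32) = 84 - 16 = 68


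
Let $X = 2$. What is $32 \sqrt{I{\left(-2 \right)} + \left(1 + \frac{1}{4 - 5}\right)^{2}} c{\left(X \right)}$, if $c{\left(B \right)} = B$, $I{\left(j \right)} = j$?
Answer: $64 i \sqrt{2} \approx 90.51 i$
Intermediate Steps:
$32 \sqrt{I{\left(-2 \right)} + \left(1 + \frac{1}{4 - 5}\right)^{2}} c{\left(X \right)} = 32 \sqrt{-2 + \left(1 + \frac{1}{4 - 5}\right)^{2}} \cdot 2 = 32 \sqrt{-2 + \left(1 + \frac{1}{-1}\right)^{2}} \cdot 2 = 32 \sqrt{-2 + \left(1 - 1\right)^{2}} \cdot 2 = 32 \sqrt{-2 + 0^{2}} \cdot 2 = 32 \sqrt{-2 + 0} \cdot 2 = 32 \sqrt{-2} \cdot 2 = 32 i \sqrt{2} \cdot 2 = 64 i \sqrt{2}$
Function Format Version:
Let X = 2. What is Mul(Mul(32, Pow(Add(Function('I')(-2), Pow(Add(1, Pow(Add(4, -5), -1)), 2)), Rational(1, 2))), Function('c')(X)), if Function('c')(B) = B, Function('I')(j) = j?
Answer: Mul(64, I, Pow(2, Rational(1, 2))) ≈ Mul(90.510, I)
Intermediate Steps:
Mul(Mul(32, Pow(Add(Function('I')(-2), Pow(Add(1, Pow(Add(4, -5), -1)), 2)), Rational(1, 2))), Function('c')(X)) = Mul(Mul(32, Pow(Add(-2, Pow(Add(1, Pow(Add(4, -5), -1)), 2)), Rational(1, 2))), 2) = Mul(Mul(32, Pow(Add(-2, Pow(Add(1, Pow(-1, -1)), 2)), Rational(1, 2))), 2) = Mul(Mul(32, Pow(Add(-2, Pow(Add(1, -1), 2)), Rational(1, 2))), 2) = Mul(Mul(32, Pow(Add(-2, Pow(0, 2)), Rational(1, 2))), 2) = Mul(Mul(32, Pow(Add(-2, 0), Rational(1, 2))), 2) = Mul(Mul(32, Pow(-2, Rational(1, 2))), 2) = Mul(Mul(32, Mul(I, Pow(2, Rational(1, 2)))), 2) = Mul(Mul(32, I, Pow(2, Rational(1, 2))), 2) = Mul(64, I, Pow(2, Rational(1, 2)))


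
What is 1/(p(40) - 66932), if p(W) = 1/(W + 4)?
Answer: -44/2945007 ≈ -1.4941e-5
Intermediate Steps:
p(W) = 1/(4 + W)
1/(p(40) - 66932) = 1/(1/(4 + 40) - 66932) = 1/(1/44 - 66932) = 1/(-2945007/44) = -44/2945007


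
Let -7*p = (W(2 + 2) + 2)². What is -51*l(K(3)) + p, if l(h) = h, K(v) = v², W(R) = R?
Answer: -3249/7 ≈ -464.14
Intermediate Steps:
p = -36/7 (p = -((2 + 2) + 2)²/7 = -(4 + 2)²/7 = -⅐*6² = -⅐*36 = -36/7 ≈ -5.1429)
-51*l(K(3)) + p = -51*3² - 36/7 = -51*9 - 36/7 = -459 - 36/7 = -3249/7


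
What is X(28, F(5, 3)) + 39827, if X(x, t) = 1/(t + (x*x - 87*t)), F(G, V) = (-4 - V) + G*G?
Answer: 30427827/764 ≈ 39827.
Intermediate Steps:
F(G, V) = -4 + G² - V (F(G, V) = (-4 - V) + G² = -4 + G² - V)
X(x, t) = 1/(x² - 86*t) (X(x, t) = 1/(t + (x² - 87*t)) = 1/(x² - 86*t))
X(28, F(5, 3)) + 39827 = 1/(28² - 86*(-4 + 5² - 1*3)) + 39827 = 1/(784 - 86*(-4 + 25 - 3)) + 39827 = 1/(784 - 86*18) + 39827 = 1/(784 - 1548) + 39827 = 1/(-764) + 39827 = -1/764 + 39827 = 30427827/764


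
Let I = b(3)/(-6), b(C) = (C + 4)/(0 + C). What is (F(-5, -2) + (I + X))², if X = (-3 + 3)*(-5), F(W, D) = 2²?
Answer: 4225/324 ≈ 13.040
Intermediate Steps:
b(C) = (4 + C)/C
F(W, D) = 4
I = -7/18 (I = ((4 + 3)/3)/(-6) = ((⅓)*7)*(-⅙) = (7/3)*(-⅙) = -7/18 ≈ -0.38889)
X = 0 (X = 0*(-5) = 0)
(F(-5, -2) + (I + X))² = (4 + (-7/18 + 0))² = (4 - 7/18)² = (65/18)² = 4225/324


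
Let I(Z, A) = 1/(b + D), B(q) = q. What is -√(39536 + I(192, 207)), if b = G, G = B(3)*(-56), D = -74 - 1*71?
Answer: -√3873302071/313 ≈ -198.84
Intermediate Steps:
D = -145 (D = -74 - 71 = -145)
G = -168 (G = 3*(-56) = -168)
b = -168
I(Z, A) = -1/313 (I(Z, A) = 1/(-168 - 145) = 1/(-313) = -1/313)
-√(39536 + I(192, 207)) = -√(39536 - 1/313) = -√(12374767/313) = -√3873302071/313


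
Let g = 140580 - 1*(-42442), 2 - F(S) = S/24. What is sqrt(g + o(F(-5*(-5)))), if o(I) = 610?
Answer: 4*sqrt(11477) ≈ 428.52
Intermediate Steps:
F(S) = 2 - S/24
g = 183022 (g = 140580 + 42442 = 183022)
sqrt(g + o(F(-5*(-5)))) = sqrt(183022 + 610) = sqrt(183632) = 4*sqrt(11477)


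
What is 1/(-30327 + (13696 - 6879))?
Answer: -1/23510 ≈ -4.2535e-5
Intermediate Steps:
1/(-30327 + (13696 - 6879)) = 1/(-30327 + 6817) = 1/(-23510) = -1/23510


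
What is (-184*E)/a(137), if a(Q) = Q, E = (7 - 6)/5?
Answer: -184/685 ≈ -0.26861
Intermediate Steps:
E = ⅕ (E = 1*(⅕) = ⅕ ≈ 0.20000)
(-184*E)/a(137) = -184*⅕/137 = -184/5*1/137 = -184/685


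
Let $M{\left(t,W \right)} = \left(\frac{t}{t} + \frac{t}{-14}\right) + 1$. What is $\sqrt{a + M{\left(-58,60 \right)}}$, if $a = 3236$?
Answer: $\frac{\sqrt{158865}}{7} \approx 56.94$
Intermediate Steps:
$M{\left(t,W \right)} = 2 - \frac{t}{14}$ ($M{\left(t,W \right)} = \left(1 + t \left(- \frac{1}{14}\right)\right) + 1 = \left(1 - \frac{t}{14}\right) + 1 = 2 - \frac{t}{14}$)
$\sqrt{a + M{\left(-58,60 \right)}} = \sqrt{3236 + \left(2 - - \frac{29}{7}\right)} = \sqrt{3236 + \left(2 + \frac{29}{7}\right)} = \sqrt{3236 + \frac{43}{7}} = \sqrt{\frac{22695}{7}} = \frac{\sqrt{158865}}{7}$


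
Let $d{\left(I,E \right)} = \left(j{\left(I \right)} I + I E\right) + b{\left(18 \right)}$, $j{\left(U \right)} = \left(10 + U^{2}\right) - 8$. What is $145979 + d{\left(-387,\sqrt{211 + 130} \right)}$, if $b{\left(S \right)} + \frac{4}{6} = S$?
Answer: $- \frac{173446142}{3} - 387 \sqrt{341} \approx -5.7823 \cdot 10^{7}$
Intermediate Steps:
$b{\left(S \right)} = - \frac{2}{3} + S$
$j{\left(U \right)} = 2 + U^{2}$
$d{\left(I,E \right)} = \frac{52}{3} + E I + I \left(2 + I^{2}\right)$ ($d{\left(I,E \right)} = \left(\left(2 + I^{2}\right) I + I E\right) + \left(- \frac{2}{3} + 18\right) = \left(I \left(2 + I^{2}\right) + E I\right) + \frac{52}{3} = \left(E I + I \left(2 + I^{2}\right)\right) + \frac{52}{3} = \frac{52}{3} + E I + I \left(2 + I^{2}\right)$)
$145979 + d{\left(-387,\sqrt{211 + 130} \right)} = 145979 + \left(\frac{52}{3} + \left(-387\right)^{3} + 2 \left(-387\right) + \sqrt{211 + 130} \left(-387\right)\right) = 145979 + \left(\frac{52}{3} - 57960603 - 774 + \sqrt{341} \left(-387\right)\right) = 145979 - \left(\frac{173884079}{3} + 387 \sqrt{341}\right) = - \frac{173446142}{3} - 387 \sqrt{341}$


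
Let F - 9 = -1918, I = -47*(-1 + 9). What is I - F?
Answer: 1533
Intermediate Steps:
I = -376 (I = -47*8 = -376)
F = -1909 (F = 9 - 1918 = -1909)
I - F = -376 - 1*(-1909) = -376 + 1909 = 1533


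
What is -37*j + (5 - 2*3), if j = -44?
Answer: 1627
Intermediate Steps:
-37*j + (5 - 2*3) = -37*(-44) + (5 - 2*3) = 1628 + (5 - 6) = 1628 - 1 = 1627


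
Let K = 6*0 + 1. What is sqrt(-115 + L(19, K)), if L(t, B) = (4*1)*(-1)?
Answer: I*sqrt(119) ≈ 10.909*I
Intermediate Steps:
K = 1 (K = 0 + 1 = 1)
L(t, B) = -4 (L(t, B) = 4*(-1) = -4)
sqrt(-115 + L(19, K)) = sqrt(-115 - 4) = sqrt(-119) = I*sqrt(119)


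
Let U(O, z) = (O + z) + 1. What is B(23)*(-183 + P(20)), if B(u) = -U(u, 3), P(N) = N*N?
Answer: -5859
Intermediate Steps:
U(O, z) = 1 + O + z
P(N) = N**2
B(u) = -4 - u (B(u) = -(1 + u + 3) = -(4 + u) = -4 - u)
B(23)*(-183 + P(20)) = (-4 - 1*23)*(-183 + 20**2) = (-4 - 23)*(-183 + 400) = -27*217 = -5859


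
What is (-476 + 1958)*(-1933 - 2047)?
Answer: -5898360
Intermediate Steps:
(-476 + 1958)*(-1933 - 2047) = 1482*(-3980) = -5898360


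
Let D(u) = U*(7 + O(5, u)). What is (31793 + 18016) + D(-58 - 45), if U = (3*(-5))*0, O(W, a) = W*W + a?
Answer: 49809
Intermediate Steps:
O(W, a) = a + W² (O(W, a) = W² + a = a + W²)
U = 0 (U = -15*0 = 0)
D(u) = 0 (D(u) = 0*(7 + (u + 5²)) = 0*(7 + (u + 25)) = 0*(7 + (25 + u)) = 0*(32 + u) = 0)
(31793 + 18016) + D(-58 - 45) = (31793 + 18016) + 0 = 49809 + 0 = 49809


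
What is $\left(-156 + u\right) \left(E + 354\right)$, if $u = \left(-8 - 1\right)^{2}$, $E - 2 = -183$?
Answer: $-12975$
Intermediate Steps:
$E = -181$ ($E = 2 - 183 = -181$)
$u = 81$ ($u = \left(-9\right)^{2} = 81$)
$\left(-156 + u\right) \left(E + 354\right) = \left(-156 + 81\right) \left(-181 + 354\right) = \left(-75\right) 173 = -12975$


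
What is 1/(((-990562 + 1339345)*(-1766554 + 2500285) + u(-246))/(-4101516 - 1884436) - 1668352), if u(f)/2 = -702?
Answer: -5985952/10242587889073 ≈ -5.8442e-7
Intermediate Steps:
u(f) = -1404 (u(f) = 2*(-702) = -1404)
1/(((-990562 + 1339345)*(-1766554 + 2500285) + u(-246))/(-4101516 - 1884436) - 1668352) = 1/(((-990562 + 1339345)*(-1766554 + 2500285) - 1404)/(-4101516 - 1884436) - 1668352) = 1/((348783*733731 - 1404)/(-5985952) - 1668352) = 1/((255912899373 - 1404)*(-1/5985952) - 1668352) = 1/(255912897969*(-1/5985952) - 1668352) = 1/(-255912897969/5985952 - 1668352) = 1/(-10242587889073/5985952) = -5985952/10242587889073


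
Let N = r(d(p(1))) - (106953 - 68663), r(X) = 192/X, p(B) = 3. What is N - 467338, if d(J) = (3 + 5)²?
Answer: -505625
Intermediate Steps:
d(J) = 64 (d(J) = 8² = 64)
N = -38287 (N = 192/64 - (106953 - 68663) = 192*(1/64) - 1*38290 = 3 - 38290 = -38287)
N - 467338 = -38287 - 467338 = -505625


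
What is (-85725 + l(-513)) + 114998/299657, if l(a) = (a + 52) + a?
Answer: -25979847245/299657 ≈ -86699.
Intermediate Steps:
l(a) = 52 + 2*a (l(a) = (52 + a) + a = 52 + 2*a)
(-85725 + l(-513)) + 114998/299657 = (-85725 + (52 + 2*(-513))) + 114998/299657 = (-85725 + (52 - 1026)) + 114998*(1/299657) = (-85725 - 974) + 114998/299657 = -86699 + 114998/299657 = -25979847245/299657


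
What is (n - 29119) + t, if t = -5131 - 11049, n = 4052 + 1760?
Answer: -39487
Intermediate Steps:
n = 5812
t = -16180
(n - 29119) + t = (5812 - 29119) - 16180 = -23307 - 16180 = -39487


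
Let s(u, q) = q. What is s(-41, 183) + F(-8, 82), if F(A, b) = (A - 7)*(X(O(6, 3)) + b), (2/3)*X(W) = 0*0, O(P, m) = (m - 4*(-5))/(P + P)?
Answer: -1047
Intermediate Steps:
O(P, m) = (20 + m)/(2*P) (O(P, m) = (m + 20)/((2*P)) = (20 + m)*(1/(2*P)) = (20 + m)/(2*P))
X(W) = 0 (X(W) = 3*(0*0)/2 = (3/2)*0 = 0)
F(A, b) = b*(-7 + A) (F(A, b) = (A - 7)*(0 + b) = (-7 + A)*b = b*(-7 + A))
s(-41, 183) + F(-8, 82) = 183 + 82*(-7 - 8) = 183 + 82*(-15) = 183 - 1230 = -1047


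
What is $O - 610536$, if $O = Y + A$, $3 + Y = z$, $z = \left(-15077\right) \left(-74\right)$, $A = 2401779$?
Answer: $2906938$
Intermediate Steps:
$z = 1115698$
$Y = 1115695$ ($Y = -3 + 1115698 = 1115695$)
$O = 3517474$ ($O = 1115695 + 2401779 = 3517474$)
$O - 610536 = 3517474 - 610536 = 2906938$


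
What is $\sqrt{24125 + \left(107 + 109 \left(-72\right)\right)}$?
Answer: $128$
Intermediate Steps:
$\sqrt{24125 + \left(107 + 109 \left(-72\right)\right)} = \sqrt{24125 + \left(107 - 7848\right)} = \sqrt{24125 - 7741} = \sqrt{16384} = 128$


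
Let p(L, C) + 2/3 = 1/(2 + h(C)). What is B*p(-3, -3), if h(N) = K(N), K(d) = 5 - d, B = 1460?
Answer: -2482/3 ≈ -827.33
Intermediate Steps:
h(N) = 5 - N
p(L, C) = -⅔ + 1/(7 - C) (p(L, C) = -⅔ + 1/(2 + (5 - C)) = -⅔ + 1/(7 - C))
B*p(-3, -3) = 1460*((11 - 2*(-3))/(3*(-7 - 3))) = 1460*((⅓)*(11 + 6)/(-10)) = 1460*((⅓)*(-⅒)*17) = 1460*(-17/30) = -2482/3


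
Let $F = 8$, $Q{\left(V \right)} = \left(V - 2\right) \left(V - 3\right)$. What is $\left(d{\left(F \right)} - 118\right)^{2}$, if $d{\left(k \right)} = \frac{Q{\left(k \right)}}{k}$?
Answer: $\frac{208849}{16} \approx 13053.0$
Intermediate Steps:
$Q{\left(V \right)} = \left(-3 + V\right) \left(-2 + V\right)$ ($Q{\left(V \right)} = \left(-2 + V\right) \left(-3 + V\right) = \left(-3 + V\right) \left(-2 + V\right)$)
$d{\left(k \right)} = \frac{6 + k^{2} - 5 k}{k}$
$\left(d{\left(F \right)} - 118\right)^{2} = \left(\left(-5 + 8 + \frac{6}{8}\right) - 118\right)^{2} = \left(\left(-5 + 8 + 6 \cdot \frac{1}{8}\right) - 118\right)^{2} = \left(\left(-5 + 8 + \frac{3}{4}\right) - 118\right)^{2} = \left(\frac{15}{4} - 118\right)^{2} = \left(- \frac{457}{4}\right)^{2} = \frac{208849}{16}$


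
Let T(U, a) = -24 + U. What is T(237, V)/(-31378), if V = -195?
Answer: -213/31378 ≈ -0.0067882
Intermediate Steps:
T(237, V)/(-31378) = (-24 + 237)/(-31378) = 213*(-1/31378) = -213/31378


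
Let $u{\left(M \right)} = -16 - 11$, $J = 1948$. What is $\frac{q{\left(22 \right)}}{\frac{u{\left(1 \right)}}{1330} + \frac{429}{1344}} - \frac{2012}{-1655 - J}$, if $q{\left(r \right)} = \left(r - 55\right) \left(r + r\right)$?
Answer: $- \frac{222629428708}{45833763} \approx -4857.3$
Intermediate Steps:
$u{\left(M \right)} = -27$ ($u{\left(M \right)} = -16 - 11 = -27$)
$q{\left(r \right)} = 2 r \left(-55 + r\right)$ ($q{\left(r \right)} = \left(-55 + r\right) 2 r = 2 r \left(-55 + r\right)$)
$\frac{q{\left(22 \right)}}{\frac{u{\left(1 \right)}}{1330} + \frac{429}{1344}} - \frac{2012}{-1655 - J} = \frac{2 \cdot 22 \left(-55 + 22\right)}{- \frac{27}{1330} + \frac{429}{1344}} - \frac{2012}{-1655 - 1948} = \frac{2 \cdot 22 \left(-33\right)}{\left(-27\right) \frac{1}{1330} + 429 \cdot \frac{1}{1344}} - \frac{2012}{-1655 - 1948} = - \frac{1452}{- \frac{27}{1330} + \frac{143}{448}} - \frac{2012}{-3603} = - \frac{1452}{\frac{12721}{42560}} - - \frac{2012}{3603} = \left(-1452\right) \frac{42560}{12721} + \frac{2012}{3603} = - \frac{61797120}{12721} + \frac{2012}{3603} = - \frac{222629428708}{45833763}$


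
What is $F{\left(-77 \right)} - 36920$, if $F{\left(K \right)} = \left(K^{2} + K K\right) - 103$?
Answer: $-25165$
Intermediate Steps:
$F{\left(K \right)} = -103 + 2 K^{2}$ ($F{\left(K \right)} = \left(K^{2} + K^{2}\right) - 103 = 2 K^{2} - 103 = -103 + 2 K^{2}$)
$F{\left(-77 \right)} - 36920 = \left(-103 + 2 \left(-77\right)^{2}\right) - 36920 = \left(-103 + 2 \cdot 5929\right) - 36920 = \left(-103 + 11858\right) - 36920 = 11755 - 36920 = -25165$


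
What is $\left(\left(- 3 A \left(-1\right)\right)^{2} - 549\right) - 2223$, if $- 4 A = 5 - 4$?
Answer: $- \frac{44343}{16} \approx -2771.4$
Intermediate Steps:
$A = - \frac{1}{4}$ ($A = - \frac{5 - 4}{4} = \left(- \frac{1}{4}\right) 1 = - \frac{1}{4} \approx -0.25$)
$\left(\left(- 3 A \left(-1\right)\right)^{2} - 549\right) - 2223 = \left(\left(\left(-3\right) \left(- \frac{1}{4}\right) \left(-1\right)\right)^{2} - 549\right) - 2223 = \left(\left(\frac{3}{4} \left(-1\right)\right)^{2} - 549\right) - 2223 = \left(\left(- \frac{3}{4}\right)^{2} - 549\right) - 2223 = \left(\frac{9}{16} - 549\right) - 2223 = - \frac{8775}{16} - 2223 = - \frac{44343}{16}$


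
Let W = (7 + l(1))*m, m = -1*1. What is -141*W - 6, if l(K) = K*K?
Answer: 1122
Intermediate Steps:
l(K) = K²
m = -1
W = -8 (W = (7 + 1²)*(-1) = (7 + 1)*(-1) = 8*(-1) = -8)
-141*W - 6 = -141*(-8) - 6 = 1128 - 6 = 1122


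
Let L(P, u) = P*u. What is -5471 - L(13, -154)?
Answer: -3469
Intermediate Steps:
-5471 - L(13, -154) = -5471 - 13*(-154) = -5471 - 1*(-2002) = -5471 + 2002 = -3469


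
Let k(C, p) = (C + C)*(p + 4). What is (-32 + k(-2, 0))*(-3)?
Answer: 144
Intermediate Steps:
k(C, p) = 2*C*(4 + p) (k(C, p) = (2*C)*(4 + p) = 2*C*(4 + p))
(-32 + k(-2, 0))*(-3) = (-32 + 2*(-2)*(4 + 0))*(-3) = (-32 + 2*(-2)*4)*(-3) = (-32 - 16)*(-3) = -48*(-3) = 144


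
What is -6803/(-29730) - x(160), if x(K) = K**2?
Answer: -761081197/29730 ≈ -25600.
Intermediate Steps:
-6803/(-29730) - x(160) = -6803/(-29730) - 1*160**2 = -6803*(-1/29730) - 1*25600 = 6803/29730 - 25600 = -761081197/29730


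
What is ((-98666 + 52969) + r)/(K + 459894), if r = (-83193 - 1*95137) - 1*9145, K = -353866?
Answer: -58293/26507 ≈ -2.1992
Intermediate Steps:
r = -187475 (r = (-83193 - 95137) - 9145 = -178330 - 9145 = -187475)
((-98666 + 52969) + r)/(K + 459894) = ((-98666 + 52969) - 187475)/(-353866 + 459894) = (-45697 - 187475)/106028 = -233172*1/106028 = -58293/26507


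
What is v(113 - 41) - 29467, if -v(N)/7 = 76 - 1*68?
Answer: -29523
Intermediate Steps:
v(N) = -56 (v(N) = -7*(76 - 1*68) = -7*(76 - 68) = -7*8 = -56)
v(113 - 41) - 29467 = -56 - 29467 = -29523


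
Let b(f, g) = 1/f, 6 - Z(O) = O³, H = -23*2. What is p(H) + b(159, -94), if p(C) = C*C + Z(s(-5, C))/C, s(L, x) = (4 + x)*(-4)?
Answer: 384697502/3657 ≈ 1.0519e+5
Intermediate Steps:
s(L, x) = -16 - 4*x
H = -46
Z(O) = 6 - O³
p(C) = C² + (6 - (-16 - 4*C)³)/C (p(C) = C*C + (6 - (-16 - 4*C)³)/C = C² + (6 - (-16 - 4*C)³)/C)
p(H) + b(159, -94) = (6 + (-46)³ + 64*(4 - 46)³)/(-46) + 1/159 = -(6 - 97336 + 64*(-42)³)/46 + 1/159 = -(6 - 97336 + 64*(-74088))/46 + 1/159 = -(6 - 97336 - 4741632)/46 + 1/159 = -1/46*(-4838962) + 1/159 = 2419481/23 + 1/159 = 384697502/3657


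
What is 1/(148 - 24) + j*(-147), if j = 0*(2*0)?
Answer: 1/124 ≈ 0.0080645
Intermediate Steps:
j = 0 (j = 0*0 = 0)
1/(148 - 24) + j*(-147) = 1/(148 - 24) + 0*(-147) = 1/124 + 0 = 1/124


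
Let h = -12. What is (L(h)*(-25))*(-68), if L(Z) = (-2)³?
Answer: -13600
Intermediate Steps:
L(Z) = -8
(L(h)*(-25))*(-68) = -8*(-25)*(-68) = 200*(-68) = -13600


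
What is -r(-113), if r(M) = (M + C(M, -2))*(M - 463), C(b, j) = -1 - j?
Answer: -64512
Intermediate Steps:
r(M) = (1 + M)*(-463 + M) (r(M) = (M + (-1 - 1*(-2)))*(M - 463) = (M + (-1 + 2))*(-463 + M) = (M + 1)*(-463 + M) = (1 + M)*(-463 + M))
-r(-113) = -(-463 + (-113)**2 - 462*(-113)) = -(-463 + 12769 + 52206) = -1*64512 = -64512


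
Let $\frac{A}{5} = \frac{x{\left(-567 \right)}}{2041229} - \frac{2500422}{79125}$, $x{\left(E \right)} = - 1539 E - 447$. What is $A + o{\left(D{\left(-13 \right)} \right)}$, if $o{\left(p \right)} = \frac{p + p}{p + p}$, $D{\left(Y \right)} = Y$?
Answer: $- \frac{1667540438321}{10767482975} \approx -154.87$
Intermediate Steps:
$o{\left(p \right)} = 1$ ($o{\left(p \right)} = \frac{2 p}{2 p} = 2 p \frac{1}{2 p} = 1$)
$x{\left(E \right)} = -447 - 1539 E$
$A = - \frac{1678307921296}{10767482975}$ ($A = 5 \left(\frac{-447 - -872613}{2041229} - \frac{2500422}{79125}\right) = 5 \left(\left(-447 + 872613\right) \frac{1}{2041229} - \frac{833474}{26375}\right) = 5 \left(872166 \cdot \frac{1}{2041229} - \frac{833474}{26375}\right) = 5 \left(\frac{872166}{2041229} - \frac{833474}{26375}\right) = 5 \left(- \frac{1678307921296}{53837414875}\right) = - \frac{1678307921296}{10767482975} \approx -155.87$)
$A + o{\left(D{\left(-13 \right)} \right)} = - \frac{1678307921296}{10767482975} + 1 = - \frac{1667540438321}{10767482975}$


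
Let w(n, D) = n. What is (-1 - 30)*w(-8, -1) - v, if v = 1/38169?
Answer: 9465911/38169 ≈ 248.00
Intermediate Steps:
v = 1/38169 ≈ 2.6199e-5
(-1 - 30)*w(-8, -1) - v = (-1 - 30)*(-8) - 1*1/38169 = -31*(-8) - 1/38169 = 248 - 1/38169 = 9465911/38169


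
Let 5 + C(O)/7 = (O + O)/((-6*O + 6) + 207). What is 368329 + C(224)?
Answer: 416537378/1131 ≈ 3.6829e+5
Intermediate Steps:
C(O) = -35 + 14*O/(213 - 6*O) (C(O) = -35 + 7*((O + O)/((-6*O + 6) + 207)) = -35 + 7*((2*O)/((6 - 6*O) + 207)) = -35 + 7*((2*O)/(213 - 6*O)) = -35 + 7*(2*O/(213 - 6*O)) = -35 + 14*O/(213 - 6*O))
368329 + C(224) = 368329 + 7*(1065 - 32*224)/(3*(-71 + 2*224)) = 368329 + 7*(1065 - 7168)/(3*(-71 + 448)) = 368329 + (7/3)*(-6103)/377 = 368329 + (7/3)*(1/377)*(-6103) = 368329 - 42721/1131 = 416537378/1131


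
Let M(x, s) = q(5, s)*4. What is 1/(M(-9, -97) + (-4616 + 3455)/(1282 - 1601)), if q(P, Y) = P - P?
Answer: 319/1161 ≈ 0.27476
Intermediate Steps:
q(P, Y) = 0
M(x, s) = 0 (M(x, s) = 0*4 = 0)
1/(M(-9, -97) + (-4616 + 3455)/(1282 - 1601)) = 1/(0 + (-4616 + 3455)/(1282 - 1601)) = 1/(0 - 1161/(-319)) = 1/(0 - 1161*(-1/319)) = 1/(0 + 1161/319) = 1/(1161/319) = 319/1161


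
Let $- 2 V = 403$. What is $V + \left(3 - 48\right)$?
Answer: $- \frac{493}{2} \approx -246.5$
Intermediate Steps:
$V = - \frac{403}{2}$ ($V = \left(- \frac{1}{2}\right) 403 = - \frac{403}{2} \approx -201.5$)
$V + \left(3 - 48\right) = - \frac{403}{2} + \left(3 - 48\right) = - \frac{403}{2} - 45 = - \frac{493}{2}$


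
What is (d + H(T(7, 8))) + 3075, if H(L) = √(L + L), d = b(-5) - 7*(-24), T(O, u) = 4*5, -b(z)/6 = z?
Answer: 3273 + 2*√10 ≈ 3279.3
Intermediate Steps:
b(z) = -6*z
T(O, u) = 20
d = 198 (d = -6*(-5) - 7*(-24) = 30 + 168 = 198)
H(L) = √2*√L (H(L) = √(2*L) = √2*√L)
(d + H(T(7, 8))) + 3075 = (198 + √2*√20) + 3075 = (198 + √2*(2*√5)) + 3075 = (198 + 2*√10) + 3075 = 3273 + 2*√10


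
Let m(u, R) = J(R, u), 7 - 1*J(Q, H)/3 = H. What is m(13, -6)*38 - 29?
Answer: -713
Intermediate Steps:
J(Q, H) = 21 - 3*H
m(u, R) = 21 - 3*u
m(13, -6)*38 - 29 = (21 - 3*13)*38 - 29 = (21 - 39)*38 - 29 = -18*38 - 29 = -684 - 29 = -713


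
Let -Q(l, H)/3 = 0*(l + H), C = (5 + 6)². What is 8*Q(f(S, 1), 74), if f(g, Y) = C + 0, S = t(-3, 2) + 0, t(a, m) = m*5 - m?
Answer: 0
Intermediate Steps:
t(a, m) = 4*m (t(a, m) = 5*m - m = 4*m)
S = 8 (S = 4*2 + 0 = 8 + 0 = 8)
C = 121 (C = 11² = 121)
f(g, Y) = 121 (f(g, Y) = 121 + 0 = 121)
Q(l, H) = 0 (Q(l, H) = -0*(l + H) = -0*(H + l) = -3*0 = 0)
8*Q(f(S, 1), 74) = 8*0 = 0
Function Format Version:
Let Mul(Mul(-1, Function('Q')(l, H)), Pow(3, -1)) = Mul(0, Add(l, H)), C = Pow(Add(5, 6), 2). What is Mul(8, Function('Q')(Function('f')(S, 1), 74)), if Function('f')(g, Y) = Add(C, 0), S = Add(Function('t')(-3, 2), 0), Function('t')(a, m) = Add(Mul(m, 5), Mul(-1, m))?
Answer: 0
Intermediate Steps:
Function('t')(a, m) = Mul(4, m) (Function('t')(a, m) = Add(Mul(5, m), Mul(-1, m)) = Mul(4, m))
S = 8 (S = Add(Mul(4, 2), 0) = Add(8, 0) = 8)
C = 121 (C = Pow(11, 2) = 121)
Function('f')(g, Y) = 121 (Function('f')(g, Y) = Add(121, 0) = 121)
Function('Q')(l, H) = 0 (Function('Q')(l, H) = Mul(-3, Mul(0, Add(l, H))) = Mul(-3, Mul(0, Add(H, l))) = Mul(-3, 0) = 0)
Mul(8, Function('Q')(Function('f')(S, 1), 74)) = Mul(8, 0) = 0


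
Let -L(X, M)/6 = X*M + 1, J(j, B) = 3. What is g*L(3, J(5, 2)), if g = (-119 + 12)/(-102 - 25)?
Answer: -6420/127 ≈ -50.551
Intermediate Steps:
L(X, M) = -6 - 6*M*X (L(X, M) = -6*(X*M + 1) = -6*(M*X + 1) = -6*(1 + M*X) = -6 - 6*M*X)
g = 107/127 (g = -107/(-127) = -107*(-1/127) = 107/127 ≈ 0.84252)
g*L(3, J(5, 2)) = 107*(-6 - 6*3*3)/127 = 107*(-6 - 54)/127 = (107/127)*(-60) = -6420/127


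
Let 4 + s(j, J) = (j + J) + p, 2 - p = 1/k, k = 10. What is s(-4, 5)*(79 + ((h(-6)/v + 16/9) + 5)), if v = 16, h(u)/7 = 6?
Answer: -14003/144 ≈ -97.243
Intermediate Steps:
h(u) = 42 (h(u) = 7*6 = 42)
p = 19/10 (p = 2 - 1/10 = 2 - 1*⅒ = 2 - ⅒ = 19/10 ≈ 1.9000)
s(j, J) = -21/10 + J + j (s(j, J) = -4 + ((j + J) + 19/10) = -4 + ((J + j) + 19/10) = -4 + (19/10 + J + j) = -21/10 + J + j)
s(-4, 5)*(79 + ((h(-6)/v + 16/9) + 5)) = (-21/10 + 5 - 4)*(79 + ((42/16 + 16/9) + 5)) = -11*(79 + ((42*(1/16) + 16*(⅑)) + 5))/10 = -11*(79 + ((21/8 + 16/9) + 5))/10 = -11*(79 + (317/72 + 5))/10 = -11*(79 + 677/72)/10 = -11/10*6365/72 = -14003/144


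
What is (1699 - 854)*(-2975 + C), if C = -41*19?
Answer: -3172130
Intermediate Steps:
C = -779
(1699 - 854)*(-2975 + C) = (1699 - 854)*(-2975 - 779) = 845*(-3754) = -3172130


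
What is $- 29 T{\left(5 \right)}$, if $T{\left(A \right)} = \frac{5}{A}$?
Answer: $-29$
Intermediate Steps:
$- 29 T{\left(5 \right)} = - 29 \cdot \frac{5}{5} = - 29 \cdot 5 \cdot \frac{1}{5} = \left(-29\right) 1 = -29$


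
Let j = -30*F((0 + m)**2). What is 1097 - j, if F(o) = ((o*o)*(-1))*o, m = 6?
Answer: -1398583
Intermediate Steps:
F(o) = -o**3 (F(o) = (o**2*(-1))*o = (-o**2)*o = -o**3)
j = 1399680 (j = -(-30)*((0 + 6)**2)**3 = -(-30)*(6**2)**3 = -(-30)*36**3 = -(-30)*46656 = -30*(-46656) = 1399680)
1097 - j = 1097 - 1*1399680 = 1097 - 1399680 = -1398583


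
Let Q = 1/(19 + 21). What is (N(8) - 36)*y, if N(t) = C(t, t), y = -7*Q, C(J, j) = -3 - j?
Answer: 329/40 ≈ 8.2250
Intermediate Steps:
Q = 1/40 ≈ 0.025000
y = -7/40 (y = -7*1/40 = -7/40 ≈ -0.17500)
N(t) = -3 - t
(N(8) - 36)*y = ((-3 - 1*8) - 36)*(-7/40) = ((-3 - 8) - 36)*(-7/40) = (-11 - 36)*(-7/40) = -47*(-7/40) = 329/40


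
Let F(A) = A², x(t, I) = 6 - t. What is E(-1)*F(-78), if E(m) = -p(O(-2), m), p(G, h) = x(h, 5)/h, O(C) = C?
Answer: 42588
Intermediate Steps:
p(G, h) = (6 - h)/h
E(m) = -(6 - m)/m
E(-1)*F(-78) = ((-6 - 1)/(-1))*(-78)² = -1*(-7)*6084 = 7*6084 = 42588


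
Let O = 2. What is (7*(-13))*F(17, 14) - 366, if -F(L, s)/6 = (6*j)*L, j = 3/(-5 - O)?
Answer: -24234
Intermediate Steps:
j = -3/7 (j = 3/(-5 - 1*2) = 3/(-5 - 2) = 3/(-7) = 3*(-⅐) = -3/7 ≈ -0.42857)
F(L, s) = 108*L/7 (F(L, s) = -6*6*(-3/7)*L = -(-108)*L/7 = 108*L/7)
(7*(-13))*F(17, 14) - 366 = (7*(-13))*((108/7)*17) - 366 = -91*1836/7 - 366 = -23868 - 366 = -24234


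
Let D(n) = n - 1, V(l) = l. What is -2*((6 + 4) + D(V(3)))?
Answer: -24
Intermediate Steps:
D(n) = -1 + n
-2*((6 + 4) + D(V(3))) = -2*((6 + 4) + (-1 + 3)) = -2*(10 + 2) = -2*12 = -24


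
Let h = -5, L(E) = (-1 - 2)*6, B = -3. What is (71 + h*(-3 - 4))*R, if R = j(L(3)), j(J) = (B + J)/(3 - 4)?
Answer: 2226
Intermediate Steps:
L(E) = -18 (L(E) = -3*6 = -18)
j(J) = 3 - J (j(J) = (-3 + J)/(3 - 4) = (-3 + J)/(-1) = (-3 + J)*(-1) = 3 - J)
R = 21 (R = 3 - 1*(-18) = 3 + 18 = 21)
(71 + h*(-3 - 4))*R = (71 - 5*(-3 - 4))*21 = (71 - 5*(-7))*21 = (71 + 35)*21 = 106*21 = 2226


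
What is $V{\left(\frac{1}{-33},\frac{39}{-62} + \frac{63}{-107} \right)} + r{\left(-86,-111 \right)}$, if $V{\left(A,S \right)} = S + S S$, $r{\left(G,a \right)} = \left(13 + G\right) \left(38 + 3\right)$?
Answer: $- \frac{131710124153}{44009956} \approx -2992.7$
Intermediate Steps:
$r{\left(G,a \right)} = 533 + 41 G$ ($r{\left(G,a \right)} = \left(13 + G\right) 41 = 533 + 41 G$)
$V{\left(A,S \right)} = S + S^{2}$
$V{\left(\frac{1}{-33},\frac{39}{-62} + \frac{63}{-107} \right)} + r{\left(-86,-111 \right)} = \left(\frac{39}{-62} + \frac{63}{-107}\right) \left(1 + \left(\frac{39}{-62} + \frac{63}{-107}\right)\right) + \left(533 + 41 \left(-86\right)\right) = \left(39 \left(- \frac{1}{62}\right) + 63 \left(- \frac{1}{107}\right)\right) \left(1 + \left(39 \left(- \frac{1}{62}\right) + 63 \left(- \frac{1}{107}\right)\right)\right) + \left(533 - 3526\right) = \left(- \frac{39}{62} - \frac{63}{107}\right) \left(1 - \frac{8079}{6634}\right) - 2993 = - \frac{8079 \left(1 - \frac{8079}{6634}\right)}{6634} - 2993 = \left(- \frac{8079}{6634}\right) \left(- \frac{1445}{6634}\right) - 2993 = \frac{11674155}{44009956} - 2993 = - \frac{131710124153}{44009956}$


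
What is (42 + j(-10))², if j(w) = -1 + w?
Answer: 961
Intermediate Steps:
(42 + j(-10))² = (42 + (-1 - 10))² = (42 - 11)² = 31² = 961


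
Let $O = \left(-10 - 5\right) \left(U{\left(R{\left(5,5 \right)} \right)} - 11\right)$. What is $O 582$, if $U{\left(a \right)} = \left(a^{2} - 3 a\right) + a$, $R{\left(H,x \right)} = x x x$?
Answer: $-134127720$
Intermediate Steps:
$R{\left(H,x \right)} = x^{3}$ ($R{\left(H,x \right)} = x^{2} x = x^{3}$)
$U{\left(a \right)} = a^{2} - 2 a$
$O = -230460$ ($O = \left(-10 - 5\right) \left(5^{3} \left(-2 + 5^{3}\right) - 11\right) = - 15 \left(125 \left(-2 + 125\right) - 11\right) = - 15 \left(125 \cdot 123 - 11\right) = - 15 \left(15375 - 11\right) = \left(-15\right) 15364 = -230460$)
$O 582 = \left(-230460\right) 582 = -134127720$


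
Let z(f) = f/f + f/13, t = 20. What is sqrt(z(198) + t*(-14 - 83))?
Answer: I*sqrt(325117)/13 ≈ 43.861*I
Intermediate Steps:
z(f) = 1 + f/13 (z(f) = 1 + f*(1/13) = 1 + f/13)
sqrt(z(198) + t*(-14 - 83)) = sqrt((1 + (1/13)*198) + 20*(-14 - 83)) = sqrt((1 + 198/13) + 20*(-97)) = sqrt(211/13 - 1940) = sqrt(-25009/13) = I*sqrt(325117)/13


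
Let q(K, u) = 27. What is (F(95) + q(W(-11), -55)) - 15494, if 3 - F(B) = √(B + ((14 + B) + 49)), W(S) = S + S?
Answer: -15464 - √253 ≈ -15480.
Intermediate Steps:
W(S) = 2*S
F(B) = 3 - √(63 + 2*B) (F(B) = 3 - √(B + ((14 + B) + 49)) = 3 - √(B + (63 + B)) = 3 - √(63 + 2*B))
(F(95) + q(W(-11), -55)) - 15494 = ((3 - √(63 + 2*95)) + 27) - 15494 = ((3 - √(63 + 190)) + 27) - 15494 = ((3 - √253) + 27) - 15494 = (30 - √253) - 15494 = -15464 - √253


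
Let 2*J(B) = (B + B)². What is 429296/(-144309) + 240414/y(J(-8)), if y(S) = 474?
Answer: 5748402937/11400411 ≈ 504.23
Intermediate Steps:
J(B) = 2*B² (J(B) = (B + B)²/2 = (2*B)²/2 = (4*B²)/2 = 2*B²)
429296/(-144309) + 240414/y(J(-8)) = 429296/(-144309) + 240414/474 = 429296*(-1/144309) + 240414*(1/474) = -429296/144309 + 40069/79 = 5748402937/11400411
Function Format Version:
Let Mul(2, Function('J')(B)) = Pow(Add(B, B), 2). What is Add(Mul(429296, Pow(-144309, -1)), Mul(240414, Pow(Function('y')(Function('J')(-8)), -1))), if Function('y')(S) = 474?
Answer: Rational(5748402937, 11400411) ≈ 504.23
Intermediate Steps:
Function('J')(B) = Mul(2, Pow(B, 2)) (Function('J')(B) = Mul(Rational(1, 2), Pow(Add(B, B), 2)) = Mul(Rational(1, 2), Pow(Mul(2, B), 2)) = Mul(Rational(1, 2), Mul(4, Pow(B, 2))) = Mul(2, Pow(B, 2)))
Add(Mul(429296, Pow(-144309, -1)), Mul(240414, Pow(Function('y')(Function('J')(-8)), -1))) = Add(Mul(429296, Pow(-144309, -1)), Mul(240414, Pow(474, -1))) = Add(Mul(429296, Rational(-1, 144309)), Mul(240414, Rational(1, 474))) = Add(Rational(-429296, 144309), Rational(40069, 79)) = Rational(5748402937, 11400411)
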